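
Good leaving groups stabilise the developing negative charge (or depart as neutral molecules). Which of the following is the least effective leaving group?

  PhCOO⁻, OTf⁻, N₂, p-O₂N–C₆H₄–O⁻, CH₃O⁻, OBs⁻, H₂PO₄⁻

CH₃O⁻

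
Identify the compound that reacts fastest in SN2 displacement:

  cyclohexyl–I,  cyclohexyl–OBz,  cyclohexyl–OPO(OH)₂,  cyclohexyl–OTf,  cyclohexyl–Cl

Same R in every case — rank the leaving groups.
A good leaving group is a weak base: the lower the pKₐ of its conjugate acid, the more readily it departs.
cyclohexyl–OTf loses OTf⁻: pKₐ(CF₃SO₃H (triflic acid)) ≈ -14
cyclohexyl–I loses I⁻: pKₐ(HI) ≈ -10
cyclohexyl–Cl loses Cl⁻: pKₐ(HCl) ≈ -7
cyclohexyl–OPO(OH)₂ loses H₂PO₄⁻: pKₐ(H₃PO₄) ≈ 2.1
cyclohexyl–OBz loses PhCOO⁻: pKₐ(C₆H₅COOH) ≈ 4.2

cyclohexyl–OTf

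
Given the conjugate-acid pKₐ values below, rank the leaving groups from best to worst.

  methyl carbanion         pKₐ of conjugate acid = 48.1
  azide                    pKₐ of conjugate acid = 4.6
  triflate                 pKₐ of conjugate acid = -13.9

Lower conjugate-acid pKₐ ⇒ weaker base ⇒ better leaving group.
Sorting by the given values: triflate (-13.9), azide (4.6), methyl carbanion (48.1).

triflate > azide > methyl carbanion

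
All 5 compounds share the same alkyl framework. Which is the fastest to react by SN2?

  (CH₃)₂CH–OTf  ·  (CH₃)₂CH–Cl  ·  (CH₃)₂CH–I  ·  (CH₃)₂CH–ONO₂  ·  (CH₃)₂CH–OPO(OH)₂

The skeletons are identical, so relative rate is governed entirely by leaving-group ability.
The more stable X⁻ (or X) is on its own — i.e. the weaker a base it is — the better a leaving group it makes.
(CH₃)₂CH–OTf loses OTf⁻: pKₐ(CF₃SO₃H (triflic acid)) ≈ -14
(CH₃)₂CH–I loses I⁻: pKₐ(HI) ≈ -10
(CH₃)₂CH–Cl loses Cl⁻: pKₐ(HCl) ≈ -7
(CH₃)₂CH–ONO₂ loses NO₃⁻: pKₐ(HNO₃) ≈ -1.3
(CH₃)₂CH–OPO(OH)₂ loses H₂PO₄⁻: pKₐ(H₃PO₄) ≈ 2.1

(CH₃)₂CH–OTf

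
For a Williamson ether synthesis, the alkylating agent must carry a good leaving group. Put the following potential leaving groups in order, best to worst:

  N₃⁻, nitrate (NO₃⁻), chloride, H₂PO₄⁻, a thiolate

The more stable X⁻ (or X) is on its own — i.e. the weaker a base it is — the better a leaving group it makes.
chloride: pKₐ(HCl) ≈ -7 — moderately weak base
nitrate (NO₃⁻): pKₐ(HNO₃) ≈ -1.3 — resonance-delocalised over three oxygens
H₂PO₄⁻: pKₐ(H₃PO₄) ≈ 2.1 — moderate base; biological leaving group after further activation
N₃⁻: pKₐ(HN₃) ≈ 4.7 — linear, resonance-stabilised
a thiolate: pKₐ(RSH (a thiol)) ≈ 10.5 — moderately basic; rarely leaves without activation

chloride > nitrate (NO₃⁻) > H₂PO₄⁻ > N₃⁻ > a thiolate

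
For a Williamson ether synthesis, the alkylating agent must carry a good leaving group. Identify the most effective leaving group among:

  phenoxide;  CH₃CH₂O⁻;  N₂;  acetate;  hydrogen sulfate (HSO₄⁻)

N₂

N₂: no meaningful conjugate acid; N₂ departs as an exceptionally stable neutral molecule
hydrogen sulfate (HSO₄⁻): pKₐ(H₂SO₄) ≈ -3
acetate: pKₐ(CH₃COOH) ≈ 4.8
phenoxide: pKₐ(C₆H₅OH (phenol)) ≈ 10
CH₃CH₂O⁻: pKₐ(CH₃CH₂OH) ≈ 16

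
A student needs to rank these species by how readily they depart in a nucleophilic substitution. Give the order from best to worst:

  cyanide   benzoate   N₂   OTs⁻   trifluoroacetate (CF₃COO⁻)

N₂ > OTs⁻ > trifluoroacetate (CF₃COO⁻) > benzoate > cyanide

Rank by basicity of the departing species: weakest base leaves most easily.
N₂: no meaningful conjugate acid; N₂ departs as an exceptionally stable neutral molecule
OTs⁻: pKₐ(p-CH₃C₆H₄SO₃H (TsOH)) ≈ -2.8
trifluoroacetate (CF₃COO⁻): pKₐ(CF₃COOH) ≈ 0.2
benzoate: pKₐ(C₆H₅COOH) ≈ 4.2 — aryl carboxylate
cyanide: pKₐ(HCN) ≈ 9.2 — sp carbon stabilises the charge somewhat, but still a poor LG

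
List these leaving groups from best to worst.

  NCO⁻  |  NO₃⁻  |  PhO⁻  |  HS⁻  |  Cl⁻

Cl⁻ > NO₃⁻ > NCO⁻ > HS⁻ > PhO⁻

Cl⁻: pKₐ(HCl) ≈ -7
NO₃⁻: pKₐ(HNO₃) ≈ -1.3
NCO⁻: pKₐ(HOCN) ≈ 3.5
HS⁻: pKₐ(H₂S) ≈ 7
PhO⁻: pKₐ(C₆H₅OH (phenol)) ≈ 10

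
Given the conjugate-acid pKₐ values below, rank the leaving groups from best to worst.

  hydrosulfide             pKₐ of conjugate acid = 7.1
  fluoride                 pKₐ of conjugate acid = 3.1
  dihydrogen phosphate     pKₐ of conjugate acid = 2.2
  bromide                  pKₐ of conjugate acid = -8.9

bromide > dihydrogen phosphate > fluoride > hydrosulfide

Lower conjugate-acid pKₐ ⇒ weaker base ⇒ better leaving group.
Sorting by the given values: bromide (-8.9), dihydrogen phosphate (2.2), fluoride (3.1), hydrosulfide (7.1).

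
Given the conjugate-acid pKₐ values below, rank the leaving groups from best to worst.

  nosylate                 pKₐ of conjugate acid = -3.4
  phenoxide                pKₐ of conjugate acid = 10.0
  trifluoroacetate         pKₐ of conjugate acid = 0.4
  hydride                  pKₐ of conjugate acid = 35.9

nosylate > trifluoroacetate > phenoxide > hydride

Lower conjugate-acid pKₐ ⇒ weaker base ⇒ better leaving group.
Sorting by the given values: nosylate (-3.4), trifluoroacetate (0.4), phenoxide (10.0), hydride (35.9).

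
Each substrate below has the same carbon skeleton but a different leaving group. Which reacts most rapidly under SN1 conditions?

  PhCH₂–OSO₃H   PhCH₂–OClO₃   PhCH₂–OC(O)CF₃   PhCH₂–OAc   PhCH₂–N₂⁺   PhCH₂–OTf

The skeletons are identical, so relative rate is governed entirely by leaving-group ability.
A good leaving group is a weak base: the lower the pKₐ of its conjugate acid, the more readily it departs.
PhCH₂–N₂⁺ loses N₂: no meaningful conjugate acid; N₂ departs as an exceptionally stable neutral molecule
PhCH₂–OTf loses OTf⁻: pKₐ(CF₃SO₃H (triflic acid)) ≈ -14
PhCH₂–OClO₃ loses ClO₄⁻: pKₐ(HClO₄) ≈ -10
PhCH₂–OSO₃H loses HSO₄⁻: pKₐ(H₂SO₄) ≈ -3
PhCH₂–OC(O)CF₃ loses CF₃COO⁻: pKₐ(CF₃COOH) ≈ 0.2
PhCH₂–OAc loses AcO⁻: pKₐ(CH₃COOH) ≈ 4.8

PhCH₂–N₂⁺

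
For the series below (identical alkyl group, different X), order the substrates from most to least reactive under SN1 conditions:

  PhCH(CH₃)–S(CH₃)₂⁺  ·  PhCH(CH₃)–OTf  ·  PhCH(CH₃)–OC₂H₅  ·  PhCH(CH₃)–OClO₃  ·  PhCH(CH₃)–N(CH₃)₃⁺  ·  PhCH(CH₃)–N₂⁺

PhCH(CH₃)–N₂⁺ > PhCH(CH₃)–OTf > PhCH(CH₃)–OClO₃ > PhCH(CH₃)–S(CH₃)₂⁺ > PhCH(CH₃)–N(CH₃)₃⁺ > PhCH(CH₃)–OC₂H₅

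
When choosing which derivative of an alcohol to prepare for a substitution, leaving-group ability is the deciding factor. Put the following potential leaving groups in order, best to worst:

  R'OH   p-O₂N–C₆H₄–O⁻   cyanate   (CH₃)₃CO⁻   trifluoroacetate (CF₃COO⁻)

R'OH: pKₐ(R'OH₂⁺) ≈ -2.4
trifluoroacetate (CF₃COO⁻): pKₐ(CF₃COOH) ≈ 0.2 — strongly electron-withdrawing CF₃ stabilises the carboxylate
cyanate: pKₐ(HOCN) ≈ 3.5 — resonance between N and O
p-O₂N–C₆H₄–O⁻: pKₐ(p-nitrophenol) ≈ 7.2 — nitro group delocalises the charge; the classic chromogenic LG
(CH₃)₃CO⁻: pKₐ(t-BuOH) ≈ 18 — bulky, strongly basic alkoxide

R'OH > trifluoroacetate (CF₃COO⁻) > cyanate > p-O₂N–C₆H₄–O⁻ > (CH₃)₃CO⁻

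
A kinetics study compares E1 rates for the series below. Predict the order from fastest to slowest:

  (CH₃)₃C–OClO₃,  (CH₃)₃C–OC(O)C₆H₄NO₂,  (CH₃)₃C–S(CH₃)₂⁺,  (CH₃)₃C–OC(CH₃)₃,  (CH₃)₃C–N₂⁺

(CH₃)₃C–N₂⁺ > (CH₃)₃C–OClO₃ > (CH₃)₃C–S(CH₃)₂⁺ > (CH₃)₃C–OC(O)C₆H₄NO₂ > (CH₃)₃C–OC(CH₃)₃

Same R in every case — rank the leaving groups.
Leaving-group ability tracks the stability of the departed species; conjugate-acid pKₐ is the usual yardstick (lower pKₐ → better LG).
(CH₃)₃C–N₂⁺ loses N₂: no meaningful conjugate acid; N₂ departs as an exceptionally stable neutral molecule
(CH₃)₃C–OClO₃ loses ClO₄⁻: pKₐ(HClO₄) ≈ -10
(CH₃)₃C–S(CH₃)₂⁺ loses SR'₂: pKₐ(R'₂SH⁺) ≈ -7
(CH₃)₃C–OC(O)C₆H₄NO₂ loses p-O₂N–C₆H₄–COO⁻: pKₐ(p-nitrobenzoic acid) ≈ 3.4
(CH₃)₃C–OC(CH₃)₃ loses (CH₃)₃CO⁻: pKₐ(t-BuOH) ≈ 18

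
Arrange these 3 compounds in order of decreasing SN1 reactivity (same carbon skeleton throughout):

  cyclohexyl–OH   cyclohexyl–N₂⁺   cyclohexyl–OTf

Identical carbon frameworks mean the comparison reduces to leaving-group quality.
The more stable X⁻ (or X) is on its own — i.e. the weaker a base it is — the better a leaving group it makes.
cyclohexyl–N₂⁺ loses N₂: no meaningful conjugate acid; N₂ departs as an exceptionally stable neutral molecule
cyclohexyl–OTf loses OTf⁻: pKₐ(CF₃SO₃H (triflic acid)) ≈ -14
cyclohexyl–OH loses OH⁻: pKₐ(H₂O) ≈ 15.7

cyclohexyl–N₂⁺ > cyclohexyl–OTf > cyclohexyl–OH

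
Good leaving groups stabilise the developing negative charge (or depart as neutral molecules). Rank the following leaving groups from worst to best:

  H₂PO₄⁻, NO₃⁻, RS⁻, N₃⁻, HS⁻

The more stable X⁻ (or X) is on its own — i.e. the weaker a base it is — the better a leaving group it makes.
NO₃⁻: pKₐ(HNO₃) ≈ -1.3
H₂PO₄⁻: pKₐ(H₃PO₄) ≈ 2.1
N₃⁻: pKₐ(HN₃) ≈ 4.7
HS⁻: pKₐ(H₂S) ≈ 7
RS⁻: pKₐ(RSH (a thiol)) ≈ 10.5
The question asks for worst first, so the sequence is read in increasing leaving-group ability.

RS⁻ < HS⁻ < N₃⁻ < H₂PO₄⁻ < NO₃⁻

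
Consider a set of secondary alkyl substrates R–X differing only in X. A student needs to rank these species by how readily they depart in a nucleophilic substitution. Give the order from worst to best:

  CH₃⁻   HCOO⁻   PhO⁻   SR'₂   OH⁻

SR'₂: pKₐ(R'₂SH⁺) ≈ -7 — neutral; leaves from a sulfonium salt (R–SR'₂⁺)
HCOO⁻: pKₐ(HCOOH) ≈ 3.8
PhO⁻: pKₐ(C₆H₅OH (phenol)) ≈ 10
OH⁻: pKₐ(H₂O) ≈ 15.7
CH₃⁻: pKₐ(CH₄) ≈ 48 — unstabilised carbanion; the worst conceivable leaving group
Listed from poorest to best leaving group as asked.

CH₃⁻ < OH⁻ < PhO⁻ < HCOO⁻ < SR'₂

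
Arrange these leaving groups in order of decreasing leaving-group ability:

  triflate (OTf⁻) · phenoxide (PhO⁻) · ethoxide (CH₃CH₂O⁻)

triflate (OTf⁻) > phenoxide (PhO⁻) > ethoxide (CH₃CH₂O⁻)

triflate (OTf⁻): pKₐ(CF₃SO₃H (triflic acid)) ≈ -14 — charge spread over three oxygens and a CF₃ group; the premier leaving group in synthesis
phenoxide (PhO⁻): pKₐ(C₆H₅OH (phenol)) ≈ 10
ethoxide (CH₃CH₂O⁻): pKₐ(CH₃CH₂OH) ≈ 16 — strong base; alkoxides do not leave unassisted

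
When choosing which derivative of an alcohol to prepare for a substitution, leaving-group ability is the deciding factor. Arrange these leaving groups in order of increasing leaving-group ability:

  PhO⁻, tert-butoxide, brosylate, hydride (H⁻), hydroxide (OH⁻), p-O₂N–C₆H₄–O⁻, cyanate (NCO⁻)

hydride (H⁻) < tert-butoxide < hydroxide (OH⁻) < PhO⁻ < p-O₂N–C₆H₄–O⁻ < cyanate (NCO⁻) < brosylate

Rank by basicity of the departing species: weakest base leaves most easily.
brosylate: pKₐ(p-BrC₆H₄SO₃H) ≈ -2.8
cyanate (NCO⁻): pKₐ(HOCN) ≈ 3.5 — resonance between N and O
p-O₂N–C₆H₄–O⁻: pKₐ(p-nitrophenol) ≈ 7.2
PhO⁻: pKₐ(C₆H₅OH (phenol)) ≈ 10 — resonance into the ring helps, but still a poor LG
hydroxide (OH⁻): pKₐ(H₂O) ≈ 15.7
tert-butoxide: pKₐ(t-BuOH) ≈ 18 — bulky, strongly basic alkoxide
hydride (H⁻): pKₐ(H₂) ≈ 36
Reversing gives the worst-to-best order requested.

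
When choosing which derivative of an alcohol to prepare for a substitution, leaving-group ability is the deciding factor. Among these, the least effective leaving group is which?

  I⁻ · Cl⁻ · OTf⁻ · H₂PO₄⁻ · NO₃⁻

A good leaving group is a weak base: the lower the pKₐ of its conjugate acid, the more readily it departs.
OTf⁻: pKₐ(CF₃SO₃H (triflic acid)) ≈ -14
I⁻: pKₐ(HI) ≈ -10
Cl⁻: pKₐ(HCl) ≈ -7
NO₃⁻: pKₐ(HNO₃) ≈ -1.3
H₂PO₄⁻: pKₐ(H₃PO₄) ≈ 2.1

H₂PO₄⁻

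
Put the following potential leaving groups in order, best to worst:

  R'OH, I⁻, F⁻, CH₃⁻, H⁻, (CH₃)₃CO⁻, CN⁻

I⁻ > R'OH > F⁻ > CN⁻ > (CH₃)₃CO⁻ > H⁻ > CH₃⁻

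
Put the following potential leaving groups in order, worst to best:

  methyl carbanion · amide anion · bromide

Leaving-group ability tracks the stability of the departed species; conjugate-acid pKₐ is the usual yardstick (lower pKₐ → better LG).
bromide: pKₐ(HBr) ≈ -9
amide anion: pKₐ(NH₃) ≈ 38
methyl carbanion: pKₐ(CH₄) ≈ 48
The question asks for worst first, so the sequence is read in increasing leaving-group ability.

methyl carbanion < amide anion < bromide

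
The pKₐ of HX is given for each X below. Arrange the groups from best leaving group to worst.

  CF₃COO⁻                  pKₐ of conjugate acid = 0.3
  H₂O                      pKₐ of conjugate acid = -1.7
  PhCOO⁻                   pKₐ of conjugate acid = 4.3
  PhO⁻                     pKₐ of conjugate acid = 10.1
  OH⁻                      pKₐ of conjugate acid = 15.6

H₂O > CF₃COO⁻ > PhCOO⁻ > PhO⁻ > OH⁻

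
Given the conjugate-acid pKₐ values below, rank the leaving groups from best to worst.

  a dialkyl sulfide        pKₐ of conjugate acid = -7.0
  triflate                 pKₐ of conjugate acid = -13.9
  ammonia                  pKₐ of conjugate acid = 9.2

triflate > a dialkyl sulfide > ammonia

Lower conjugate-acid pKₐ ⇒ weaker base ⇒ better leaving group.
Sorting by the given values: triflate (-13.9), a dialkyl sulfide (-7.0), ammonia (9.2).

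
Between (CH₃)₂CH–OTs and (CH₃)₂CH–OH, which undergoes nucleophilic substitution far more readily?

From (CH₃)₂CH–OH the departing group would be OH⁻ (pKₐ(H₂O) ≈ 15.7). Strong base; essentially never leaves without prior activation.
From (CH₃)₂CH–OTs the leaving group is OTs⁻ (pKₐ(p-CH₃C₆H₄SO₃H (TsOH)) ≈ -2.8). Resonance-delocalised arenesulfonate.
(In practice (CH₃)₂CH–OTs is made from (CH₃)₂CH–OH by treatment with TsCl / pyridine, converting the hydroxyl into a tosylate.)

(CH₃)₂CH–OTs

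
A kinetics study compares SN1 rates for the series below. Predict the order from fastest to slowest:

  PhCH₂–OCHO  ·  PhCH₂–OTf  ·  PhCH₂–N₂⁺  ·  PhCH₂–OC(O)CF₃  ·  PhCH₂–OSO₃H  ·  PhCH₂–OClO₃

With the same alkyl group throughout, only the leaving group differentiates the rates.
The more stable X⁻ (or X) is on its own — i.e. the weaker a base it is — the better a leaving group it makes.
PhCH₂–N₂⁺ loses N₂: no meaningful conjugate acid; N₂ departs as an exceptionally stable neutral molecule
PhCH₂–OTf loses OTf⁻: pKₐ(CF₃SO₃H (triflic acid)) ≈ -14
PhCH₂–OClO₃ loses ClO₄⁻: pKₐ(HClO₄) ≈ -10
PhCH₂–OSO₃H loses HSO₄⁻: pKₐ(H₂SO₄) ≈ -3
PhCH₂–OC(O)CF₃ loses CF₃COO⁻: pKₐ(CF₃COOH) ≈ 0.2
PhCH₂–OCHO loses HCOO⁻: pKₐ(HCOOH) ≈ 3.8

PhCH₂–N₂⁺ > PhCH₂–OTf > PhCH₂–OClO₃ > PhCH₂–OSO₃H > PhCH₂–OC(O)CF₃ > PhCH₂–OCHO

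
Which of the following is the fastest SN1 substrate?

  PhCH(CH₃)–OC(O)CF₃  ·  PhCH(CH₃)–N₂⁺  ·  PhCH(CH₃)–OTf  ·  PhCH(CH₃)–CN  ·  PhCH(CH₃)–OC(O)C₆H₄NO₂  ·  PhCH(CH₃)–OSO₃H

PhCH(CH₃)–N₂⁺

Identical carbon frameworks mean the comparison reduces to leaving-group quality.
A good leaving group is a weak base: the lower the pKₐ of its conjugate acid, the more readily it departs.
PhCH(CH₃)–N₂⁺ loses N₂: no meaningful conjugate acid; N₂ departs as an exceptionally stable neutral molecule
PhCH(CH₃)–OTf loses OTf⁻: pKₐ(CF₃SO₃H (triflic acid)) ≈ -14
PhCH(CH₃)–OSO₃H loses HSO₄⁻: pKₐ(H₂SO₄) ≈ -3
PhCH(CH₃)–OC(O)CF₃ loses CF₃COO⁻: pKₐ(CF₃COOH) ≈ 0.2
PhCH(CH₃)–OC(O)C₆H₄NO₂ loses p-O₂N–C₆H₄–COO⁻: pKₐ(p-nitrobenzoic acid) ≈ 3.4
PhCH(CH₃)–CN loses CN⁻: pKₐ(HCN) ≈ 9.2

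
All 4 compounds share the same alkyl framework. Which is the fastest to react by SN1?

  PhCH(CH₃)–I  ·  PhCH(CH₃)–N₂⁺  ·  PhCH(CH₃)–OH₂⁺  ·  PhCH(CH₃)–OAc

PhCH(CH₃)–N₂⁺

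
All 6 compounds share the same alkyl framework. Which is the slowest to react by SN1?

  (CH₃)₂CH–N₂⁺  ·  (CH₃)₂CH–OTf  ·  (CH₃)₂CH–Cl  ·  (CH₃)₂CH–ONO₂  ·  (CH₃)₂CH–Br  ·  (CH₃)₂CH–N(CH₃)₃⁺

(CH₃)₂CH–N(CH₃)₃⁺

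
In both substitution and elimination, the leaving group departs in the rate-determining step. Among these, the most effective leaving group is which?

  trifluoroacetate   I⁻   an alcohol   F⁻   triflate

triflate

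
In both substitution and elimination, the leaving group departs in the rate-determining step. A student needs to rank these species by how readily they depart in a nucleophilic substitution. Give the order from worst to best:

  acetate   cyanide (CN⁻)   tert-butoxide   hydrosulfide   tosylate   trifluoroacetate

tert-butoxide < cyanide (CN⁻) < hydrosulfide < acetate < trifluoroacetate < tosylate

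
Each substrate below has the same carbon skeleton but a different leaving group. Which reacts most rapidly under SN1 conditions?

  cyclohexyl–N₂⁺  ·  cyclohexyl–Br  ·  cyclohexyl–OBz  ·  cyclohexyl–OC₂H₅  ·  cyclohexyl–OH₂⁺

cyclohexyl–N₂⁺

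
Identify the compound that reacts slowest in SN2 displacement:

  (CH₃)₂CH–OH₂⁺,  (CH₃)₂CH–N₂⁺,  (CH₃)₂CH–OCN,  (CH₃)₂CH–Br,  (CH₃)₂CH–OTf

(CH₃)₂CH–OCN

With the same alkyl group throughout, only the leaving group differentiates the rates.
The more stable X⁻ (or X) is on its own — i.e. the weaker a base it is — the better a leaving group it makes.
(CH₃)₂CH–N₂⁺ loses N₂: no meaningful conjugate acid; N₂ departs as an exceptionally stable neutral molecule
(CH₃)₂CH–OTf loses OTf⁻: pKₐ(CF₃SO₃H (triflic acid)) ≈ -14
(CH₃)₂CH–Br loses Br⁻: pKₐ(HBr) ≈ -9
(CH₃)₂CH–OH₂⁺ loses H₂O: pKₐ(H₃O⁺) ≈ -1.7
(CH₃)₂CH–OCN loses NCO⁻: pKₐ(HOCN) ≈ 3.5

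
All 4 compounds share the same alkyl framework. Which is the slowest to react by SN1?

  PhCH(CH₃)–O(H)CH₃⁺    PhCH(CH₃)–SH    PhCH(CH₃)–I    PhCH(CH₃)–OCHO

PhCH(CH₃)–SH

With the same alkyl group throughout, only the leaving group differentiates the rates.
A good leaving group is a weak base: the lower the pKₐ of its conjugate acid, the more readily it departs.
PhCH(CH₃)–I loses I⁻: pKₐ(HI) ≈ -10
PhCH(CH₃)–O(H)CH₃⁺ loses R'OH: pKₐ(R'OH₂⁺) ≈ -2.4
PhCH(CH₃)–OCHO loses HCOO⁻: pKₐ(HCOOH) ≈ 3.8
PhCH(CH₃)–SH loses HS⁻: pKₐ(H₂S) ≈ 7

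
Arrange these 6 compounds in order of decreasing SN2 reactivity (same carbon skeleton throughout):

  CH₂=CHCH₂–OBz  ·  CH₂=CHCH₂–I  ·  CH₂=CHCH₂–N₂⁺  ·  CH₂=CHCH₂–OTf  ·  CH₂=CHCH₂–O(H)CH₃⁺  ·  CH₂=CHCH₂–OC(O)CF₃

CH₂=CHCH₂–N₂⁺ > CH₂=CHCH₂–OTf > CH₂=CHCH₂–I > CH₂=CHCH₂–O(H)CH₃⁺ > CH₂=CHCH₂–OC(O)CF₃ > CH₂=CHCH₂–OBz

The skeletons are identical, so relative rate is governed entirely by leaving-group ability.
Rank by basicity of the departing species: weakest base leaves most easily.
CH₂=CHCH₂–N₂⁺ loses N₂: no meaningful conjugate acid; N₂ departs as an exceptionally stable neutral molecule
CH₂=CHCH₂–OTf loses OTf⁻: pKₐ(CF₃SO₃H (triflic acid)) ≈ -14
CH₂=CHCH₂–I loses I⁻: pKₐ(HI) ≈ -10
CH₂=CHCH₂–O(H)CH₃⁺ loses R'OH: pKₐ(R'OH₂⁺) ≈ -2.4
CH₂=CHCH₂–OC(O)CF₃ loses CF₃COO⁻: pKₐ(CF₃COOH) ≈ 0.2
CH₂=CHCH₂–OBz loses PhCOO⁻: pKₐ(C₆H₅COOH) ≈ 4.2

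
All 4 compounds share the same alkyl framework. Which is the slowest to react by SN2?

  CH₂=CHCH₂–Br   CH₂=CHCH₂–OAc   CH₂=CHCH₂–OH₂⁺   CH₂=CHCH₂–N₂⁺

The skeletons are identical, so relative rate is governed entirely by leaving-group ability.
A good leaving group is a weak base: the lower the pKₐ of its conjugate acid, the more readily it departs.
CH₂=CHCH₂–N₂⁺ loses N₂: no meaningful conjugate acid; N₂ departs as an exceptionally stable neutral molecule
CH₂=CHCH₂–Br loses Br⁻: pKₐ(HBr) ≈ -9
CH₂=CHCH₂–OH₂⁺ loses H₂O: pKₐ(H₃O⁺) ≈ -1.7
CH₂=CHCH₂–OAc loses AcO⁻: pKₐ(CH₃COOH) ≈ 4.8

CH₂=CHCH₂–OAc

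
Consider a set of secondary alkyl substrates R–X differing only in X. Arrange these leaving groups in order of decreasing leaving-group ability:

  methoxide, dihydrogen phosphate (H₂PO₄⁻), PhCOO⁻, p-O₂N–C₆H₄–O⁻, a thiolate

dihydrogen phosphate (H₂PO₄⁻) > PhCOO⁻ > p-O₂N–C₆H₄–O⁻ > a thiolate > methoxide

A good leaving group is a weak base: the lower the pKₐ of its conjugate acid, the more readily it departs.
dihydrogen phosphate (H₂PO₄⁻): pKₐ(H₃PO₄) ≈ 2.1
PhCOO⁻: pKₐ(C₆H₅COOH) ≈ 4.2
p-O₂N–C₆H₄–O⁻: pKₐ(p-nitrophenol) ≈ 7.2
a thiolate: pKₐ(RSH (a thiol)) ≈ 10.5
methoxide: pKₐ(CH₃OH) ≈ 15.5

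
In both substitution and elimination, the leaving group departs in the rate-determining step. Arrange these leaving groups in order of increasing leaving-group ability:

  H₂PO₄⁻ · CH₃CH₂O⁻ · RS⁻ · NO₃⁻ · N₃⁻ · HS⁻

CH₃CH₂O⁻ < RS⁻ < HS⁻ < N₃⁻ < H₂PO₄⁻ < NO₃⁻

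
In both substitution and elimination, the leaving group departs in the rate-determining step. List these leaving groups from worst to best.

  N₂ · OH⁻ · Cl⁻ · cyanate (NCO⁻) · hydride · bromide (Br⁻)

hydride < OH⁻ < cyanate (NCO⁻) < Cl⁻ < bromide (Br⁻) < N₂

The more stable X⁻ (or X) is on its own — i.e. the weaker a base it is — the better a leaving group it makes.
N₂: no meaningful conjugate acid; N₂ departs as an exceptionally stable neutral molecule
bromide (Br⁻): pKₐ(HBr) ≈ -9
Cl⁻: pKₐ(HCl) ≈ -7
cyanate (NCO⁻): pKₐ(HOCN) ≈ 3.5 — resonance between N and O
OH⁻: pKₐ(H₂O) ≈ 15.7
hydride: pKₐ(H₂) ≈ 36 — extremely strong base; leaves only in special hydride-transfer contexts
The question asks for worst first, so the sequence is read in increasing leaving-group ability.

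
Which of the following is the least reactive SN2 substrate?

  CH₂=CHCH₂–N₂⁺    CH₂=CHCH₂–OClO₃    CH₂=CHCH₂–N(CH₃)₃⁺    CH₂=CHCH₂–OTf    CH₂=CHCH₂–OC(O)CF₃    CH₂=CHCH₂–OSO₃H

Same R in every case — rank the leaving groups.
The more stable X⁻ (or X) is on its own — i.e. the weaker a base it is — the better a leaving group it makes.
CH₂=CHCH₂–N₂⁺ loses N₂: no meaningful conjugate acid; N₂ departs as an exceptionally stable neutral molecule
CH₂=CHCH₂–OTf loses OTf⁻: pKₐ(CF₃SO₃H (triflic acid)) ≈ -14
CH₂=CHCH₂–OClO₃ loses ClO₄⁻: pKₐ(HClO₄) ≈ -10
CH₂=CHCH₂–OSO₃H loses HSO₄⁻: pKₐ(H₂SO₄) ≈ -3
CH₂=CHCH₂–OC(O)CF₃ loses CF₃COO⁻: pKₐ(CF₃COOH) ≈ 0.2
CH₂=CHCH₂–N(CH₃)₃⁺ loses NR'₃: pKₐ(R'₃NH⁺) ≈ 10.7

CH₂=CHCH₂–N(CH₃)₃⁺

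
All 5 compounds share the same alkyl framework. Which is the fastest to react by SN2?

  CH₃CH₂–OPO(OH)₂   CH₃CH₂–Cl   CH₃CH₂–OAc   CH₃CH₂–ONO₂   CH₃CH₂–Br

CH₃CH₂–Br

Identical carbon frameworks mean the comparison reduces to leaving-group quality.
The more stable X⁻ (or X) is on its own — i.e. the weaker a base it is — the better a leaving group it makes.
CH₃CH₂–Br loses Br⁻: pKₐ(HBr) ≈ -9
CH₃CH₂–Cl loses Cl⁻: pKₐ(HCl) ≈ -7
CH₃CH₂–ONO₂ loses NO₃⁻: pKₐ(HNO₃) ≈ -1.3
CH₃CH₂–OPO(OH)₂ loses H₂PO₄⁻: pKₐ(H₃PO₄) ≈ 2.1
CH₃CH₂–OAc loses AcO⁻: pKₐ(CH₃COOH) ≈ 4.8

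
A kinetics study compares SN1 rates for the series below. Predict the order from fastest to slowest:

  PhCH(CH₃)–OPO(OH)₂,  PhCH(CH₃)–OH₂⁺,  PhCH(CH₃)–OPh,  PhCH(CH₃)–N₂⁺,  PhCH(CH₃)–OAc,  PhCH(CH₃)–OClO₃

PhCH(CH₃)–N₂⁺ > PhCH(CH₃)–OClO₃ > PhCH(CH₃)–OH₂⁺ > PhCH(CH₃)–OPO(OH)₂ > PhCH(CH₃)–OAc > PhCH(CH₃)–OPh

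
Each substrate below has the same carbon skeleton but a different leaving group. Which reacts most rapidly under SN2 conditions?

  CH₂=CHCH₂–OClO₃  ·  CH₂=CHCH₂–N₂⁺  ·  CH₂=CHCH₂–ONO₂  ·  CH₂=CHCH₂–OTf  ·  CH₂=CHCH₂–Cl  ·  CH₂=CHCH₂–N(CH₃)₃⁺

CH₂=CHCH₂–N₂⁺

With the same alkyl group throughout, only the leaving group differentiates the rates.
Leaving-group ability tracks the stability of the departed species; conjugate-acid pKₐ is the usual yardstick (lower pKₐ → better LG).
CH₂=CHCH₂–N₂⁺ loses N₂: no meaningful conjugate acid; N₂ departs as an exceptionally stable neutral molecule
CH₂=CHCH₂–OTf loses OTf⁻: pKₐ(CF₃SO₃H (triflic acid)) ≈ -14
CH₂=CHCH₂–OClO₃ loses ClO₄⁻: pKₐ(HClO₄) ≈ -10
CH₂=CHCH₂–Cl loses Cl⁻: pKₐ(HCl) ≈ -7
CH₂=CHCH₂–ONO₂ loses NO₃⁻: pKₐ(HNO₃) ≈ -1.3
CH₂=CHCH₂–N(CH₃)₃⁺ loses NR'₃: pKₐ(R'₃NH⁺) ≈ 10.7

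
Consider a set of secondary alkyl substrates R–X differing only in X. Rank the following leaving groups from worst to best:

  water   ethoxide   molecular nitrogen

ethoxide < water < molecular nitrogen

Rank by basicity of the departing species: weakest base leaves most easily.
molecular nitrogen: no meaningful conjugate acid; N₂ departs as an exceptionally stable neutral molecule
water: pKₐ(H₃O⁺) ≈ -1.7 — neutral; leaves from a protonated alcohol (R–OH₂⁺)
ethoxide: pKₐ(CH₃CH₂OH) ≈ 16 — strong base; alkoxides do not leave unassisted
Listed from poorest to best leaving group as asked.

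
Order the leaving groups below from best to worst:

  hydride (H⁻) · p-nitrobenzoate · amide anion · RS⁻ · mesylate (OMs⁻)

mesylate (OMs⁻) > p-nitrobenzoate > RS⁻ > hydride (H⁻) > amide anion

Rank by basicity of the departing species: weakest base leaves most easily.
mesylate (OMs⁻): pKₐ(CH₃SO₃H (MsOH)) ≈ -1.9
p-nitrobenzoate: pKₐ(p-nitrobenzoic acid) ≈ 3.4
RS⁻: pKₐ(RSH (a thiol)) ≈ 10.5
hydride (H⁻): pKₐ(H₂) ≈ 36 — extremely strong base; leaves only in special hydride-transfer contexts
amide anion: pKₐ(NH₃) ≈ 38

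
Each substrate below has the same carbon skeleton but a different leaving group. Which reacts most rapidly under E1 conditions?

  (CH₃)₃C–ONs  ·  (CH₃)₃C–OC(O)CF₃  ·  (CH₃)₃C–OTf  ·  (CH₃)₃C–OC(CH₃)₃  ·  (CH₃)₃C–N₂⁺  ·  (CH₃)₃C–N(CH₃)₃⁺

(CH₃)₃C–N₂⁺

The skeletons are identical, so relative rate is governed entirely by leaving-group ability.
Leaving-group ability tracks the stability of the departed species; conjugate-acid pKₐ is the usual yardstick (lower pKₐ → better LG).
(CH₃)₃C–N₂⁺ loses N₂: no meaningful conjugate acid; N₂ departs as an exceptionally stable neutral molecule
(CH₃)₃C–OTf loses OTf⁻: pKₐ(CF₃SO₃H (triflic acid)) ≈ -14
(CH₃)₃C–ONs loses ONs⁻: pKₐ(p-O₂NC₆H₄SO₃H) ≈ -3.5
(CH₃)₃C–OC(O)CF₃ loses CF₃COO⁻: pKₐ(CF₃COOH) ≈ 0.2
(CH₃)₃C–N(CH₃)₃⁺ loses NR'₃: pKₐ(R'₃NH⁺) ≈ 10.7
(CH₃)₃C–OC(CH₃)₃ loses (CH₃)₃CO⁻: pKₐ(t-BuOH) ≈ 18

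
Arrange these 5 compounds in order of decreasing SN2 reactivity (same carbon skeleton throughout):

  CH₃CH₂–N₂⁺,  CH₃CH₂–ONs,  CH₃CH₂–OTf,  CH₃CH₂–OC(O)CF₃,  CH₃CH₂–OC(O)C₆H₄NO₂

CH₃CH₂–N₂⁺ > CH₃CH₂–OTf > CH₃CH₂–ONs > CH₃CH₂–OC(O)CF₃ > CH₃CH₂–OC(O)C₆H₄NO₂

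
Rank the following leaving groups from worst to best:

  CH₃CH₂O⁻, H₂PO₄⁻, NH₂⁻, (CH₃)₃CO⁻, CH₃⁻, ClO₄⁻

CH₃⁻ < NH₂⁻ < (CH₃)₃CO⁻ < CH₃CH₂O⁻ < H₂PO₄⁻ < ClO₄⁻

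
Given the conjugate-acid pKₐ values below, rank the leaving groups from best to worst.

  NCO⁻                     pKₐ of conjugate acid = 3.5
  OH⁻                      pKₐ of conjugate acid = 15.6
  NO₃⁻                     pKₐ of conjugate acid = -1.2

Lower conjugate-acid pKₐ ⇒ weaker base ⇒ better leaving group.
Sorting by the given values: NO₃⁻ (-1.2), NCO⁻ (3.5), OH⁻ (15.6).

NO₃⁻ > NCO⁻ > OH⁻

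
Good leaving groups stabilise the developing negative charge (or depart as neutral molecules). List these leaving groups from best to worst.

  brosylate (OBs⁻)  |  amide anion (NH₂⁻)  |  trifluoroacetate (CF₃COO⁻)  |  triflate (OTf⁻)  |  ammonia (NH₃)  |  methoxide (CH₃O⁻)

triflate (OTf⁻) > brosylate (OBs⁻) > trifluoroacetate (CF₃COO⁻) > ammonia (NH₃) > methoxide (CH₃O⁻) > amide anion (NH₂⁻)

The more stable X⁻ (or X) is on its own — i.e. the weaker a base it is — the better a leaving group it makes.
triflate (OTf⁻): pKₐ(CF₃SO₃H (triflic acid)) ≈ -14 — charge spread over three oxygens and a CF₃ group; the premier leaving group in synthesis
brosylate (OBs⁻): pKₐ(p-BrC₆H₄SO₃H) ≈ -2.8
trifluoroacetate (CF₃COO⁻): pKₐ(CF₃COOH) ≈ 0.2
ammonia (NH₃): pKₐ(NH₄⁺) ≈ 9.2 — neutral but moderately basic; leaves from R–NH₃⁺
methoxide (CH₃O⁻): pKₐ(CH₃OH) ≈ 15.5
amide anion (NH₂⁻): pKₐ(NH₃) ≈ 38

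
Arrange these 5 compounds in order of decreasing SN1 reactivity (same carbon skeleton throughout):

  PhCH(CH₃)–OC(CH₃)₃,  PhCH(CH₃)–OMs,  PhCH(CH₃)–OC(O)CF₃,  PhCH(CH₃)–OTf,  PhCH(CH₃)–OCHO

Identical carbon frameworks mean the comparison reduces to leaving-group quality.
The more stable X⁻ (or X) is on its own — i.e. the weaker a base it is — the better a leaving group it makes.
PhCH(CH₃)–OTf loses OTf⁻: pKₐ(CF₃SO₃H (triflic acid)) ≈ -14
PhCH(CH₃)–OMs loses OMs⁻: pKₐ(CH₃SO₃H (MsOH)) ≈ -1.9
PhCH(CH₃)–OC(O)CF₃ loses CF₃COO⁻: pKₐ(CF₃COOH) ≈ 0.2
PhCH(CH₃)–OCHO loses HCOO⁻: pKₐ(HCOOH) ≈ 3.8
PhCH(CH₃)–OC(CH₃)₃ loses (CH₃)₃CO⁻: pKₐ(t-BuOH) ≈ 18

PhCH(CH₃)–OTf > PhCH(CH₃)–OMs > PhCH(CH₃)–OC(O)CF₃ > PhCH(CH₃)–OCHO > PhCH(CH₃)–OC(CH₃)₃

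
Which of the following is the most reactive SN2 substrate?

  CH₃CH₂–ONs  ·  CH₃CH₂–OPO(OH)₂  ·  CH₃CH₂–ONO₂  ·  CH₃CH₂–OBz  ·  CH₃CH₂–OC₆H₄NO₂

Identical carbon frameworks mean the comparison reduces to leaving-group quality.
Rank by basicity of the departing species: weakest base leaves most easily.
CH₃CH₂–ONs loses ONs⁻: pKₐ(p-O₂NC₆H₄SO₃H) ≈ -3.5
CH₃CH₂–ONO₂ loses NO₃⁻: pKₐ(HNO₃) ≈ -1.3
CH₃CH₂–OPO(OH)₂ loses H₂PO₄⁻: pKₐ(H₃PO₄) ≈ 2.1
CH₃CH₂–OBz loses PhCOO⁻: pKₐ(C₆H₅COOH) ≈ 4.2
CH₃CH₂–OC₆H₄NO₂ loses p-O₂N–C₆H₄–O⁻: pKₐ(p-nitrophenol) ≈ 7.2

CH₃CH₂–ONs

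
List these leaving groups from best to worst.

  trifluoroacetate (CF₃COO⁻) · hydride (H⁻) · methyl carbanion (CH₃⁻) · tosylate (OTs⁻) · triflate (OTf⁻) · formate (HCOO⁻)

triflate (OTf⁻) > tosylate (OTs⁻) > trifluoroacetate (CF₃COO⁻) > formate (HCOO⁻) > hydride (H⁻) > methyl carbanion (CH₃⁻)

Leaving-group ability tracks the stability of the departed species; conjugate-acid pKₐ is the usual yardstick (lower pKₐ → better LG).
triflate (OTf⁻): pKₐ(CF₃SO₃H (triflic acid)) ≈ -14
tosylate (OTs⁻): pKₐ(p-CH₃C₆H₄SO₃H (TsOH)) ≈ -2.8
trifluoroacetate (CF₃COO⁻): pKₐ(CF₃COOH) ≈ 0.2
formate (HCOO⁻): pKₐ(HCOOH) ≈ 3.8
hydride (H⁻): pKₐ(H₂) ≈ 36
methyl carbanion (CH₃⁻): pKₐ(CH₄) ≈ 48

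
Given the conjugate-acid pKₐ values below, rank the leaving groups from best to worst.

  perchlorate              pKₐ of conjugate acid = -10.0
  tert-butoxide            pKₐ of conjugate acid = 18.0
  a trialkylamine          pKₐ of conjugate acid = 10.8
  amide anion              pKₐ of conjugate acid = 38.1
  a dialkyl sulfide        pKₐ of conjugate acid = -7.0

perchlorate > a dialkyl sulfide > a trialkylamine > tert-butoxide > amide anion

Lower conjugate-acid pKₐ ⇒ weaker base ⇒ better leaving group.
Sorting by the given values: perchlorate (-10.0), a dialkyl sulfide (-7.0), a trialkylamine (10.8), tert-butoxide (18.0), amide anion (38.1).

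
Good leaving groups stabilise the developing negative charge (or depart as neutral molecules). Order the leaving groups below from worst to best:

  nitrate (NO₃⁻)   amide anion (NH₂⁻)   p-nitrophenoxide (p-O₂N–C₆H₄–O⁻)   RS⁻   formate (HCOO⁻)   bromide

amide anion (NH₂⁻) < RS⁻ < p-nitrophenoxide (p-O₂N–C₆H₄–O⁻) < formate (HCOO⁻) < nitrate (NO₃⁻) < bromide

A good leaving group is a weak base: the lower the pKₐ of its conjugate acid, the more readily it departs.
bromide: pKₐ(HBr) ≈ -9
nitrate (NO₃⁻): pKₐ(HNO₃) ≈ -1.3
formate (HCOO⁻): pKₐ(HCOOH) ≈ 3.8
p-nitrophenoxide (p-O₂N–C₆H₄–O⁻): pKₐ(p-nitrophenol) ≈ 7.2
RS⁻: pKₐ(RSH (a thiol)) ≈ 10.5
amide anion (NH₂⁻): pKₐ(NH₃) ≈ 38
The question asks for worst first, so the sequence is read in increasing leaving-group ability.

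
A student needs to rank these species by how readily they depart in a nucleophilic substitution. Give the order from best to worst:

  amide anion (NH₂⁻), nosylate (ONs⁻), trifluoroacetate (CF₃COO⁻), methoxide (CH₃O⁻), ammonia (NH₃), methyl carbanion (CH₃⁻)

nosylate (ONs⁻) > trifluoroacetate (CF₃COO⁻) > ammonia (NH₃) > methoxide (CH₃O⁻) > amide anion (NH₂⁻) > methyl carbanion (CH₃⁻)

The more stable X⁻ (or X) is on its own — i.e. the weaker a base it is — the better a leaving group it makes.
nosylate (ONs⁻): pKₐ(p-O₂NC₆H₄SO₃H) ≈ -3.5 — p-nitro group further stabilises the sulfonate
trifluoroacetate (CF₃COO⁻): pKₐ(CF₃COOH) ≈ 0.2 — strongly electron-withdrawing CF₃ stabilises the carboxylate
ammonia (NH₃): pKₐ(NH₄⁺) ≈ 9.2 — neutral but moderately basic; leaves from R–NH₃⁺
methoxide (CH₃O⁻): pKₐ(CH₃OH) ≈ 15.5
amide anion (NH₂⁻): pKₐ(NH₃) ≈ 38 — extremely strong base; never a leaving group
methyl carbanion (CH₃⁻): pKₐ(CH₄) ≈ 48 — unstabilised carbanion; the worst conceivable leaving group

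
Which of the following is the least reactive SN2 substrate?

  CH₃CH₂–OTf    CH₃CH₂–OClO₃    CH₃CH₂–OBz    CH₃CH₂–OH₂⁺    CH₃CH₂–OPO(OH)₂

Same R in every case — rank the leaving groups.
Rank by basicity of the departing species: weakest base leaves most easily.
CH₃CH₂–OTf loses OTf⁻: pKₐ(CF₃SO₃H (triflic acid)) ≈ -14
CH₃CH₂–OClO₃ loses ClO₄⁻: pKₐ(HClO₄) ≈ -10
CH₃CH₂–OH₂⁺ loses H₂O: pKₐ(H₃O⁺) ≈ -1.7
CH₃CH₂–OPO(OH)₂ loses H₂PO₄⁻: pKₐ(H₃PO₄) ≈ 2.1
CH₃CH₂–OBz loses PhCOO⁻: pKₐ(C₆H₅COOH) ≈ 4.2

CH₃CH₂–OBz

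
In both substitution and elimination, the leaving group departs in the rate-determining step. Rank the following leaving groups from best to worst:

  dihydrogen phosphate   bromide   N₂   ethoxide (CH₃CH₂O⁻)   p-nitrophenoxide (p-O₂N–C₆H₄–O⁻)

N₂ > bromide > dihydrogen phosphate > p-nitrophenoxide (p-O₂N–C₆H₄–O⁻) > ethoxide (CH₃CH₂O⁻)

Leaving-group ability tracks the stability of the departed species; conjugate-acid pKₐ is the usual yardstick (lower pKₐ → better LG).
N₂: no meaningful conjugate acid; N₂ departs as an exceptionally stable neutral molecule
bromide: pKₐ(HBr) ≈ -9
dihydrogen phosphate: pKₐ(H₃PO₄) ≈ 2.1 — moderate base; biological leaving group after further activation
p-nitrophenoxide (p-O₂N–C₆H₄–O⁻): pKₐ(p-nitrophenol) ≈ 7.2 — nitro group delocalises the charge; the classic chromogenic LG
ethoxide (CH₃CH₂O⁻): pKₐ(CH₃CH₂OH) ≈ 16 — strong base; alkoxides do not leave unassisted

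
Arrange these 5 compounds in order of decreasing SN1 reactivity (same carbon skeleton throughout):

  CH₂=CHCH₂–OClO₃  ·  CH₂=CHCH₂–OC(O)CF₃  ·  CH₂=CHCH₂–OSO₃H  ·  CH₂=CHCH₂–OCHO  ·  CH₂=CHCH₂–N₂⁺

CH₂=CHCH₂–N₂⁺ > CH₂=CHCH₂–OClO₃ > CH₂=CHCH₂–OSO₃H > CH₂=CHCH₂–OC(O)CF₃ > CH₂=CHCH₂–OCHO

Identical carbon frameworks mean the comparison reduces to leaving-group quality.
Rank by basicity of the departing species: weakest base leaves most easily.
CH₂=CHCH₂–N₂⁺ loses N₂: no meaningful conjugate acid; N₂ departs as an exceptionally stable neutral molecule
CH₂=CHCH₂–OClO₃ loses ClO₄⁻: pKₐ(HClO₄) ≈ -10
CH₂=CHCH₂–OSO₃H loses HSO₄⁻: pKₐ(H₂SO₄) ≈ -3
CH₂=CHCH₂–OC(O)CF₃ loses CF₃COO⁻: pKₐ(CF₃COOH) ≈ 0.2
CH₂=CHCH₂–OCHO loses HCOO⁻: pKₐ(HCOOH) ≈ 3.8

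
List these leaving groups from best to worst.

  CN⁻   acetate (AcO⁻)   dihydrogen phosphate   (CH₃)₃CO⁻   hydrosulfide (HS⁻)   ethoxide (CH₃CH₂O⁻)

dihydrogen phosphate > acetate (AcO⁻) > hydrosulfide (HS⁻) > CN⁻ > ethoxide (CH₃CH₂O⁻) > (CH₃)₃CO⁻

Leaving-group ability tracks the stability of the departed species; conjugate-acid pKₐ is the usual yardstick (lower pKₐ → better LG).
dihydrogen phosphate: pKₐ(H₃PO₄) ≈ 2.1
acetate (AcO⁻): pKₐ(CH₃COOH) ≈ 4.8 — resonance-stabilised but still a weak base
hydrosulfide (HS⁻): pKₐ(H₂S) ≈ 7 — larger and more polarisable than the oxygen analogue
CN⁻: pKₐ(HCN) ≈ 9.2
ethoxide (CH₃CH₂O⁻): pKₐ(CH₃CH₂OH) ≈ 16 — strong base; alkoxides do not leave unassisted
(CH₃)₃CO⁻: pKₐ(t-BuOH) ≈ 18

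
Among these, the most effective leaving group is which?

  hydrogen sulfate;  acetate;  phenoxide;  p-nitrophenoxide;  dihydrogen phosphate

hydrogen sulfate

hydrogen sulfate: pKₐ(H₂SO₄) ≈ -3
dihydrogen phosphate: pKₐ(H₃PO₄) ≈ 2.1
acetate: pKₐ(CH₃COOH) ≈ 4.8
p-nitrophenoxide: pKₐ(p-nitrophenol) ≈ 7.2
phenoxide: pKₐ(C₆H₅OH (phenol)) ≈ 10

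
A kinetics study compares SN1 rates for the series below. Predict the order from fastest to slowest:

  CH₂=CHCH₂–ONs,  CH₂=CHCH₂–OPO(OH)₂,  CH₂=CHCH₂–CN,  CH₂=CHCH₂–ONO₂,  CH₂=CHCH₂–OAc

With the same alkyl group throughout, only the leaving group differentiates the rates.
A good leaving group is a weak base: the lower the pKₐ of its conjugate acid, the more readily it departs.
CH₂=CHCH₂–ONs loses ONs⁻: pKₐ(p-O₂NC₆H₄SO₃H) ≈ -3.5
CH₂=CHCH₂–ONO₂ loses NO₃⁻: pKₐ(HNO₃) ≈ -1.3
CH₂=CHCH₂–OPO(OH)₂ loses H₂PO₄⁻: pKₐ(H₃PO₄) ≈ 2.1
CH₂=CHCH₂–OAc loses AcO⁻: pKₐ(CH₃COOH) ≈ 4.8
CH₂=CHCH₂–CN loses CN⁻: pKₐ(HCN) ≈ 9.2

CH₂=CHCH₂–ONs > CH₂=CHCH₂–ONO₂ > CH₂=CHCH₂–OPO(OH)₂ > CH₂=CHCH₂–OAc > CH₂=CHCH₂–CN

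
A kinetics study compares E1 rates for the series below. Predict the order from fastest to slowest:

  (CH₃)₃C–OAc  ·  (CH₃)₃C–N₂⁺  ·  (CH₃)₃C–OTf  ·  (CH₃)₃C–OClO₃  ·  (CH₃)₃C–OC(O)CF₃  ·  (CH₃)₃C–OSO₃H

(CH₃)₃C–N₂⁺ > (CH₃)₃C–OTf > (CH₃)₃C–OClO₃ > (CH₃)₃C–OSO₃H > (CH₃)₃C–OC(O)CF₃ > (CH₃)₃C–OAc

With the same alkyl group throughout, only the leaving group differentiates the rates.
Rank by basicity of the departing species: weakest base leaves most easily.
(CH₃)₃C–N₂⁺ loses N₂: no meaningful conjugate acid; N₂ departs as an exceptionally stable neutral molecule
(CH₃)₃C–OTf loses OTf⁻: pKₐ(CF₃SO₃H (triflic acid)) ≈ -14
(CH₃)₃C–OClO₃ loses ClO₄⁻: pKₐ(HClO₄) ≈ -10
(CH₃)₃C–OSO₃H loses HSO₄⁻: pKₐ(H₂SO₄) ≈ -3
(CH₃)₃C–OC(O)CF₃ loses CF₃COO⁻: pKₐ(CF₃COOH) ≈ 0.2
(CH₃)₃C–OAc loses AcO⁻: pKₐ(CH₃COOH) ≈ 4.8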